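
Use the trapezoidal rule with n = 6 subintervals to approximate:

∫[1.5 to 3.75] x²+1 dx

f(x) = x²+1
a = 1.5, b = 3.75, n = 6
h = (b - a)/n = 0.375000

Trapezoidal rule: (h/2)[f(x₀) + 2f(x₁) + 2f(x₂) + ... + f(xₙ)]

x_0 = 1.5000, f(x_0) = 3.250000, coefficient = 1
x_1 = 1.8750, f(x_1) = 4.515625, coefficient = 2
x_2 = 2.2500, f(x_2) = 6.062500, coefficient = 2
x_3 = 2.6250, f(x_3) = 7.890625, coefficient = 2
x_4 = 3.0000, f(x_4) = 10.000000, coefficient = 2
x_5 = 3.3750, f(x_5) = 12.390625, coefficient = 2
x_6 = 3.7500, f(x_6) = 15.062500, coefficient = 1

I ≈ (0.375000/2) × 100.031250 = 18.755859
Exact value: 18.703125
Error: 0.052734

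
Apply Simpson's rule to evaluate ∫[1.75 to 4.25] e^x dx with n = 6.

f(x) = e^x
a = 1.75, b = 4.25, n = 6
h = (b - a)/n = 0.416667

Simpson's rule: (h/3)[f(x₀) + 4f(x₁) + 2f(x₂) + ... + f(xₙ)]

x_0 = 1.7500, f(x_0) = 5.754603, coefficient = 1
x_1 = 2.1667, f(x_1) = 8.729138, coefficient = 4
x_2 = 2.5833, f(x_2) = 13.241202, coefficient = 2
x_3 = 3.0000, f(x_3) = 20.085537, coefficient = 4
x_4 = 3.4167, f(x_4) = 30.467687, coefficient = 2
x_5 = 3.8333, f(x_5) = 46.216336, coefficient = 4
x_6 = 4.2500, f(x_6) = 70.105412, coefficient = 1

I ≈ (0.416667/3) × 463.401838 = 64.361366
Exact value: 64.350810
Error: 0.010557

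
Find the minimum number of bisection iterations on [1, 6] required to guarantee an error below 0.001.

We need (b-a)/2^n ≤ 0.001
(6 - 1)/2^n ≤ 0.001
5/2^n ≤ 0.001
2^n ≥ 5000
n ≥ log₂(5000) = 12.29
n ≥ 13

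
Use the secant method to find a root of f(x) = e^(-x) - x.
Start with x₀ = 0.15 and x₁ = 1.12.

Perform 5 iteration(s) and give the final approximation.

f(x) = e^(-x) - x
x₀ = 0.15, x₁ = 1.12

Secant formula: x_{n+1} = x_n - f(x_n)(x_n - x_{n-1})/(f(x_n) - f(x_{n-1}))

Iteration 1:
  f(0.150000) = 0.710708
  f(1.120000) = -0.793720
  x_2 = 1.120000 - (-0.793720)×(1.120000 - 0.150000)/(-0.793720 - 0.710708)
       = 0.608238
Iteration 2:
  f(1.120000) = -0.793720
  f(0.608238) = -0.063929
  x_3 = 0.608238 - (-0.063929)×(0.608238 - 1.120000)/(-0.063929 - (-0.793720))
       = 0.563408
Iteration 3:
  f(0.608238) = -0.063929
  f(0.563408) = 0.005857
  x_4 = 0.563408 - 0.005857×(0.563408 - 0.608238)/(0.005857 - (-0.063929))
       = 0.567171
Iteration 4:
  f(0.563408) = 0.005857
  f(0.567171) = -0.000043
  x_5 = 0.567171 - (-0.000043)×(0.567171 - 0.563408)/(-0.000043 - 0.005857)
       = 0.567143
Iteration 5:
  f(0.567171) = -0.000043
  f(0.567143) = 0.000000
  x_6 = 0.567143 - 0.000000×(0.567143 - 0.567171)/(0.000000 - (-0.000043))
       = 0.567143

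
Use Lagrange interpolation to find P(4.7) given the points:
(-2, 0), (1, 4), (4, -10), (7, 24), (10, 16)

Lagrange interpolation formula:
P(x) = Σ yᵢ × Lᵢ(x)
where Lᵢ(x) = Π_{j≠i} (x - xⱼ)/(xᵢ - xⱼ)

L_0(4.7) = (4.7 - 1)/(-2 - 1) × (4.7 - 4)/(-2 - 4) × (4.7 - 7)/(-2 - 7) × (4.7 - 10)/(-2 - 10) = 0.016241
L_1(4.7) = (4.7 - (-2))/(1 - (-2)) × (4.7 - 4)/(1 - 4) × (4.7 - 7)/(1 - 7) × (4.7 - 10)/(1 - 10) = -0.117636
L_2(4.7) = (4.7 - (-2))/(4 - (-2)) × (4.7 - 1)/(4 - 1) × (4.7 - 7)/(4 - 7) × (4.7 - 10)/(4 - 10) = 0.932685
L_3(4.7) = (4.7 - (-2))/(7 - (-2)) × (4.7 - 1)/(7 - 1) × (4.7 - 4)/(7 - 4) × (4.7 - 10)/(7 - 10) = 0.189241
L_4(4.7) = (4.7 - (-2))/(10 - (-2)) × (4.7 - 1)/(10 - 1) × (4.7 - 4)/(10 - 4) × (4.7 - 7)/(10 - 7) = -0.020531

P(4.7) = 0×L_0(4.7) + 4×L_1(4.7) + (-10)×L_2(4.7) + 24×L_3(4.7) + 16×L_4(4.7)
P(4.7) = -5.584119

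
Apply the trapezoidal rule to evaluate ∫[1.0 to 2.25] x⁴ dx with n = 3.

f(x) = x⁴
a = 1.0, b = 2.25, n = 3
h = (b - a)/n = 0.416667

Trapezoidal rule: (h/2)[f(x₀) + 2f(x₁) + 2f(x₂) + ... + f(xₙ)]

x_0 = 1.0000, f(x_0) = 1.000000, coefficient = 1
x_1 = 1.4167, f(x_1) = 4.027826, coefficient = 2
x_2 = 1.8333, f(x_2) = 11.297068, coefficient = 2
x_3 = 2.2500, f(x_3) = 25.628906, coefficient = 1

I ≈ (0.416667/2) × 57.278694 = 11.933061
Exact value: 11.333008
Error: 0.600053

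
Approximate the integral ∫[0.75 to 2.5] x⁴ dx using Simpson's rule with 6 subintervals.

f(x) = x⁴
a = 0.75, b = 2.5, n = 6
h = (b - a)/n = 0.291667

Simpson's rule: (h/3)[f(x₀) + 4f(x₁) + 2f(x₂) + ... + f(xₙ)]

x_0 = 0.7500, f(x_0) = 0.316406, coefficient = 1
x_1 = 1.0417, f(x_1) = 1.177376, coefficient = 4
x_2 = 1.3333, f(x_2) = 3.160494, coefficient = 2
x_3 = 1.6250, f(x_3) = 6.972900, coefficient = 4
x_4 = 1.9167, f(x_4) = 13.495419, coefficient = 2
x_5 = 2.2083, f(x_5) = 23.782555, coefficient = 4
x_6 = 2.5000, f(x_6) = 39.062500, coefficient = 1

I ≈ (0.291667/3) × 200.422056 = 19.485478
Exact value: 19.483789
Error: 0.001689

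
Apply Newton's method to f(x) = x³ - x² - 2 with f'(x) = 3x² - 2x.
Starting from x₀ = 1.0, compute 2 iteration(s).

f(x) = x³ - x² - 2
f'(x) = 3x² - 2x
x₀ = 1.0

Newton-Raphson formula: x_{n+1} = x_n - f(x_n)/f'(x_n)

Iteration 1:
  f(1.000000) = -2.000000
  f'(1.000000) = 1.000000
  x_1 = 1.000000 - (-2.000000)/1.000000 = 3.000000
Iteration 2:
  f(3.000000) = 16.000000
  f'(3.000000) = 21.000000
  x_2 = 3.000000 - 16.000000/21.000000 = 2.238095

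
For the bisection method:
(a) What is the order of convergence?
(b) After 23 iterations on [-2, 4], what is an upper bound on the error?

(a) Bisection has linear (order 1) convergence; the error is halved each step.

(b) Error bound = (b-a)/2^n = (4 - (-2))/2^{23}
    = 6/2^{23}

(a) 1 (linear); (b) error ≤ 7.15e-07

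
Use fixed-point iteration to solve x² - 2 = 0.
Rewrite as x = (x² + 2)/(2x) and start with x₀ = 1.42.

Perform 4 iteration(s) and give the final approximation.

Equation: x² - 2 = 0
Fixed-point form: x = (x² + 2)/(2x)
x₀ = 1.42

x_1 = g(1.420000) = 1.414225
x_2 = g(1.414225) = 1.414214
x_3 = g(1.414214) = 1.414214
x_4 = g(1.414214) = 1.414214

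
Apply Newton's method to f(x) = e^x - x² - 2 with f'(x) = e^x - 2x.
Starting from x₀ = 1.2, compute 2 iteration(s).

f(x) = e^x - x² - 2
f'(x) = e^x - 2x
x₀ = 1.2

Newton-Raphson formula: x_{n+1} = x_n - f(x_n)/f'(x_n)

Iteration 1:
  f(1.200000) = -0.119883
  f'(1.200000) = 0.920117
  x_1 = 1.200000 - (-0.119883)/0.920117 = 1.330291
Iteration 2:
  f(1.330291) = 0.012470
  f'(1.330291) = 1.121562
  x_2 = 1.330291 - 0.012470/1.121562 = 1.319173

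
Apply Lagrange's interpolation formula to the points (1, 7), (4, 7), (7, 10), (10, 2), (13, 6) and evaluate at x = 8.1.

Lagrange interpolation formula:
P(x) = Σ yᵢ × Lᵢ(x)
where Lᵢ(x) = Π_{j≠i} (x - xⱼ)/(xᵢ - xⱼ)

L_0(8.1) = (8.1 - 4)/(1 - 4) × (8.1 - 7)/(1 - 7) × (8.1 - 10)/(1 - 10) × (8.1 - 13)/(1 - 13) = 0.021599
L_1(8.1) = (8.1 - 1)/(4 - 1) × (8.1 - 7)/(4 - 7) × (8.1 - 10)/(4 - 10) × (8.1 - 13)/(4 - 13) = -0.149611
L_2(8.1) = (8.1 - 1)/(7 - 1) × (8.1 - 4)/(7 - 4) × (8.1 - 10)/(7 - 10) × (8.1 - 13)/(7 - 13) = 0.836463
L_3(8.1) = (8.1 - 1)/(10 - 1) × (8.1 - 4)/(10 - 4) × (8.1 - 7)/(10 - 7) × (8.1 - 13)/(10 - 13) = 0.322845
L_4(8.1) = (8.1 - 1)/(13 - 1) × (8.1 - 4)/(13 - 4) × (8.1 - 7)/(13 - 7) × (8.1 - 10)/(13 - 10) = -0.031296

P(8.1) = 7×L_0(8.1) + 7×L_1(8.1) + 10×L_2(8.1) + 2×L_3(8.1) + 6×L_4(8.1)
P(8.1) = 7.926459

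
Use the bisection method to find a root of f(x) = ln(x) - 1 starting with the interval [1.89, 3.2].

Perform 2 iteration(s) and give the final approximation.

f(x) = ln(x) - 1
Initial interval: [1.89, 3.2]

Iteration 1:
  c_1 = (1.890000 + 3.200000)/2 = 2.545000
  f(c_1) = f(2.545000) = -0.065869
  f(a) × f(c) ≥ 0, new interval: [2.545000, 3.200000]
Iteration 2:
  c_2 = (2.545000 + 3.200000)/2 = 2.872500
  f(c_2) = f(2.872500) = 0.055183
  f(a) × f(c) < 0, new interval: [2.545000, 2.872500]

After 2 iteration(s), the approximation is c_2 = 2.872500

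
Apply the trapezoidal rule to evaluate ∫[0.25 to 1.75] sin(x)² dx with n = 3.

f(x) = sin(x)²
a = 0.25, b = 1.75, n = 3
h = (b - a)/n = 0.500000

Trapezoidal rule: (h/2)[f(x₀) + 2f(x₁) + 2f(x₂) + ... + f(xₙ)]

x_0 = 0.2500, f(x_0) = 0.061209, coefficient = 1
x_1 = 0.7500, f(x_1) = 0.464631, coefficient = 2
x_2 = 1.2500, f(x_2) = 0.900572, coefficient = 2
x_3 = 1.7500, f(x_3) = 0.968228, coefficient = 1

I ≈ (0.500000/2) × 3.759843 = 0.939961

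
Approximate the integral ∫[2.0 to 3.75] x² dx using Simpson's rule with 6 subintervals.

f(x) = x²
a = 2.0, b = 3.75, n = 6
h = (b - a)/n = 0.291667

Simpson's rule: (h/3)[f(x₀) + 4f(x₁) + 2f(x₂) + ... + f(xₙ)]

x_0 = 2.0000, f(x_0) = 4.000000, coefficient = 1
x_1 = 2.2917, f(x_1) = 5.251736, coefficient = 4
x_2 = 2.5833, f(x_2) = 6.673611, coefficient = 2
x_3 = 2.8750, f(x_3) = 8.265625, coefficient = 4
x_4 = 3.1667, f(x_4) = 10.027778, coefficient = 2
x_5 = 3.4583, f(x_5) = 11.960069, coefficient = 4
x_6 = 3.7500, f(x_6) = 14.062500, coefficient = 1

I ≈ (0.291667/3) × 153.375000 = 14.911458
Exact value: 14.911458
Error: 0.000000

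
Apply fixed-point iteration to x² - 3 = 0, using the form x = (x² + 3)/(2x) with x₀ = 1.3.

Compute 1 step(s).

Equation: x² - 3 = 0
Fixed-point form: x = (x² + 3)/(2x)
x₀ = 1.3

x_1 = g(1.300000) = 1.803846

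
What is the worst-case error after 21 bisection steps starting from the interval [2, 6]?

Bisection error bound: |error| ≤ (b-a)/2^n
|error| ≤ (6 - 2)/2^21 = 4/2^21
|error| ≤ 0.0000019073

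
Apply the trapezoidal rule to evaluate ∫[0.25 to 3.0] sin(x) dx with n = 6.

f(x) = sin(x)
a = 0.25, b = 3.0, n = 6
h = (b - a)/n = 0.458333

Trapezoidal rule: (h/2)[f(x₀) + 2f(x₁) + 2f(x₂) + ... + f(xₙ)]

x_0 = 0.2500, f(x_0) = 0.247404, coefficient = 1
x_1 = 0.7083, f(x_1) = 0.650569, coefficient = 2
x_2 = 1.1667, f(x_2) = 0.919445, coefficient = 2
x_3 = 1.6250, f(x_3) = 0.998531, coefficient = 2
x_4 = 2.0833, f(x_4) = 0.871503, coefficient = 2
x_5 = 2.5417, f(x_5) = 0.564581, coefficient = 2
x_6 = 3.0000, f(x_6) = 0.141120, coefficient = 1

I ≈ (0.458333/2) × 8.397784 = 1.924492
Exact value: 1.958905
Error: 0.034413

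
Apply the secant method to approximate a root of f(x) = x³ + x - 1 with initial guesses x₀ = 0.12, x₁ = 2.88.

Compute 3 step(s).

f(x) = x³ + x - 1
x₀ = 0.12, x₁ = 2.88

Secant formula: x_{n+1} = x_n - f(x_n)(x_n - x_{n-1})/(f(x_n) - f(x_{n-1}))

Iteration 1:
  f(0.120000) = -0.878272
  f(2.880000) = 25.767872
  x_2 = 2.880000 - 25.767872×(2.880000 - 0.120000)/(25.767872 - (-0.878272))
       = 0.210971
Iteration 2:
  f(2.880000) = 25.767872
  f(0.210971) = -0.779639
  x_3 = 0.210971 - (-0.779639)×(0.210971 - 2.880000)/(-0.779639 - 25.767872)
       = 0.289354
Iteration 3:
  f(0.210971) = -0.779639
  f(0.289354) = -0.686419
  x_4 = 0.289354 - (-0.686419)×(0.289354 - 0.210971)/(-0.686419 - (-0.779639))
       = 0.866526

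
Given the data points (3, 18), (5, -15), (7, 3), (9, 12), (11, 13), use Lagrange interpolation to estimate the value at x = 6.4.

Lagrange interpolation formula:
P(x) = Σ yᵢ × Lᵢ(x)
where Lᵢ(x) = Π_{j≠i} (x - xⱼ)/(xᵢ - xⱼ)

L_0(6.4) = (6.4 - 5)/(3 - 5) × (6.4 - 7)/(3 - 7) × (6.4 - 9)/(3 - 9) × (6.4 - 11)/(3 - 11) = -0.026162
L_1(6.4) = (6.4 - 3)/(5 - 3) × (6.4 - 7)/(5 - 7) × (6.4 - 9)/(5 - 9) × (6.4 - 11)/(5 - 11) = 0.254150
L_2(6.4) = (6.4 - 3)/(7 - 3) × (6.4 - 5)/(7 - 5) × (6.4 - 9)/(7 - 9) × (6.4 - 11)/(7 - 11) = 0.889525
L_3(6.4) = (6.4 - 3)/(9 - 3) × (6.4 - 5)/(9 - 5) × (6.4 - 7)/(9 - 7) × (6.4 - 11)/(9 - 11) = -0.136850
L_4(6.4) = (6.4 - 3)/(11 - 3) × (6.4 - 5)/(11 - 5) × (6.4 - 7)/(11 - 7) × (6.4 - 9)/(11 - 9) = 0.019337

P(6.4) = 18×L_0(6.4) + (-15)×L_1(6.4) + 3×L_2(6.4) + 12×L_3(6.4) + 13×L_4(6.4)
P(6.4) = -3.005412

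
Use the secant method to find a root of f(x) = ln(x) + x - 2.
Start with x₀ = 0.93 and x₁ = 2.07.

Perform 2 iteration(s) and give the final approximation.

f(x) = ln(x) + x - 2
x₀ = 0.93, x₁ = 2.07

Secant formula: x_{n+1} = x_n - f(x_n)(x_n - x_{n-1})/(f(x_n) - f(x_{n-1}))

Iteration 1:
  f(0.930000) = -1.142571
  f(2.070000) = 0.797549
  x_2 = 2.070000 - 0.797549×(2.070000 - 0.930000)/(0.797549 - (-1.142571))
       = 1.601366
Iteration 2:
  f(2.070000) = 0.797549
  f(1.601366) = 0.072223
  x_3 = 1.601366 - 0.072223×(1.601366 - 2.070000)/(0.072223 - 0.797549)
       = 1.554703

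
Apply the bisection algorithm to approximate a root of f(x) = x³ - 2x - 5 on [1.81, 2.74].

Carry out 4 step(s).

f(x) = x³ - 2x - 5
Initial interval: [1.81, 2.74]

Iteration 1:
  c_1 = (1.810000 + 2.740000)/2 = 2.275000
  f(c_1) = f(2.275000) = 2.224547
  f(a) × f(c) < 0, new interval: [1.810000, 2.275000]
Iteration 2:
  c_2 = (1.810000 + 2.275000)/2 = 2.042500
  f(c_2) = f(2.042500) = -0.564086
  f(a) × f(c) ≥ 0, new interval: [2.042500, 2.275000]
Iteration 3:
  c_3 = (2.042500 + 2.275000)/2 = 2.158750
  f(c_3) = f(2.158750) = 0.742710
  f(a) × f(c) < 0, new interval: [2.042500, 2.158750]
Iteration 4:
  c_4 = (2.042500 + 2.158750)/2 = 2.100625
  f(c_4) = f(2.100625) = 0.068021
  f(a) × f(c) < 0, new interval: [2.042500, 2.100625]

After 4 iteration(s), the approximation is c_4 = 2.100625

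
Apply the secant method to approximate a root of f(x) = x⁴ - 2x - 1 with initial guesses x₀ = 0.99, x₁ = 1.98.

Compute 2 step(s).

f(x) = x⁴ - 2x - 1
x₀ = 0.99, x₁ = 1.98

Secant formula: x_{n+1} = x_n - f(x_n)(x_n - x_{n-1})/(f(x_n) - f(x_{n-1}))

Iteration 1:
  f(0.990000) = -2.019404
  f(1.980000) = 10.409536
  x_2 = 1.980000 - 10.409536×(1.980000 - 0.990000)/(10.409536 - (-2.019404))
       = 1.150851
Iteration 2:
  f(1.980000) = 10.409536
  f(1.150851) = -1.547512
  x_3 = 1.150851 - (-1.547512)×(1.150851 - 1.980000)/(-1.547512 - 10.409536)
       = 1.258162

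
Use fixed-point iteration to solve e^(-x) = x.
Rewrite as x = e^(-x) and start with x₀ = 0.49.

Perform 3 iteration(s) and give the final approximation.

Equation: e^(-x) = x
Fixed-point form: x = e^(-x)
x₀ = 0.49

x_1 = g(0.490000) = 0.612626
x_2 = g(0.612626) = 0.541926
x_3 = g(0.541926) = 0.581627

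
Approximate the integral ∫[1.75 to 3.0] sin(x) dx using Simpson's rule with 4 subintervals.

f(x) = sin(x)
a = 1.75, b = 3.0, n = 4
h = (b - a)/n = 0.312500

Simpson's rule: (h/3)[f(x₀) + 4f(x₁) + 2f(x₂) + ... + f(xₙ)]

x_0 = 1.7500, f(x_0) = 0.983986, coefficient = 1
x_1 = 2.0625, f(x_1) = 0.881530, coefficient = 4
x_2 = 2.3750, f(x_2) = 0.693685, coefficient = 2
x_3 = 2.6875, f(x_3) = 0.438647, coefficient = 4
x_4 = 3.0000, f(x_4) = 0.141120, coefficient = 1

I ≈ (0.312500/3) × 7.793184 = 0.811790
Exact value: 0.811746
Error: 0.000044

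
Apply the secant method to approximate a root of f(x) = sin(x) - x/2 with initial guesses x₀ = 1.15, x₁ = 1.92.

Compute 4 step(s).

f(x) = sin(x) - x/2
x₀ = 1.15, x₁ = 1.92

Secant formula: x_{n+1} = x_n - f(x_n)(x_n - x_{n-1})/(f(x_n) - f(x_{n-1}))

Iteration 1:
  f(1.150000) = 0.337764
  f(1.920000) = -0.020355
  x_2 = 1.920000 - (-0.020355)×(1.920000 - 1.150000)/(-0.020355 - 0.337764)
       = 1.876235
Iteration 2:
  f(1.920000) = -0.020355
  f(1.876235) = 0.015597
  x_3 = 1.876235 - 0.015597×(1.876235 - 1.920000)/(0.015597 - (-0.020355))
       = 1.895222
Iteration 3:
  f(1.876235) = 0.015597
  f(1.895222) = 0.000223
  x_4 = 1.895222 - 0.000223×(1.895222 - 1.876235)/(0.000223 - 0.015597)
       = 1.895497
Iteration 4:
  f(1.895222) = 0.000223
  f(1.895497) = -0.000003
  x_5 = 1.895497 - (-0.000003)×(1.895497 - 1.895222)/(-0.000003 - 0.000223)
       = 1.895494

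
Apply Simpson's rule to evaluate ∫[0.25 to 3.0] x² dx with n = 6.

f(x) = x²
a = 0.25, b = 3.0, n = 6
h = (b - a)/n = 0.458333

Simpson's rule: (h/3)[f(x₀) + 4f(x₁) + 2f(x₂) + ... + f(xₙ)]

x_0 = 0.2500, f(x_0) = 0.062500, coefficient = 1
x_1 = 0.7083, f(x_1) = 0.501736, coefficient = 4
x_2 = 1.1667, f(x_2) = 1.361111, coefficient = 2
x_3 = 1.6250, f(x_3) = 2.640625, coefficient = 4
x_4 = 2.0833, f(x_4) = 4.340278, coefficient = 2
x_5 = 2.5417, f(x_5) = 6.460069, coefficient = 4
x_6 = 3.0000, f(x_6) = 9.000000, coefficient = 1

I ≈ (0.458333/3) × 58.875000 = 8.994792
Exact value: 8.994792
Error: 0.000000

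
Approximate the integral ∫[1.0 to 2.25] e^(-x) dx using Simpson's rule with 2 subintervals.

f(x) = e^(-x)
a = 1.0, b = 2.25, n = 2
h = (b - a)/n = 0.625000

Simpson's rule: (h/3)[f(x₀) + 4f(x₁) + 2f(x₂) + ... + f(xₙ)]

x_0 = 1.0000, f(x_0) = 0.367879, coefficient = 1
x_1 = 1.6250, f(x_1) = 0.196912, coefficient = 4
x_2 = 2.2500, f(x_2) = 0.105399, coefficient = 1

I ≈ (0.625000/3) × 1.260925 = 0.262693
Exact value: 0.262480
Error: 0.000213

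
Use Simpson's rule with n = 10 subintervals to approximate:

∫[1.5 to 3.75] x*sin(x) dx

f(x) = x*sin(x)
a = 1.5, b = 3.75, n = 10
h = (b - a)/n = 0.225000

Simpson's rule: (h/3)[f(x₀) + 4f(x₁) + 2f(x₂) + ... + f(xₙ)]

x_0 = 1.5000, f(x_0) = 1.496242, coefficient = 1
x_1 = 1.7250, f(x_1) = 1.704531, coefficient = 4
x_2 = 1.9500, f(x_2) = 1.811471, coefficient = 2
x_3 = 2.1750, f(x_3) = 1.789927, coefficient = 4
x_4 = 2.4000, f(x_4) = 1.621112, coefficient = 2
x_5 = 2.6250, f(x_5) = 1.296541, coefficient = 4
x_6 = 2.8500, f(x_6) = 0.819312, coefficient = 2
x_7 = 3.0750, f(x_7) = 0.204621, coefficient = 4
x_8 = 3.3000, f(x_8) = -0.520561, coefficient = 2
x_9 = 3.5250, f(x_9) = -1.318641, coefficient = 4
x_10 = 3.7500, f(x_10) = -2.143355, coefficient = 1

I ≈ (0.225000/3) × 21.523472 = 1.614260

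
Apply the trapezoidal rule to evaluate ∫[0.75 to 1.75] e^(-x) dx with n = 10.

f(x) = e^(-x)
a = 0.75, b = 1.75, n = 10
h = (b - a)/n = 0.100000

Trapezoidal rule: (h/2)[f(x₀) + 2f(x₁) + 2f(x₂) + ... + f(xₙ)]

x_0 = 0.7500, f(x_0) = 0.472367, coefficient = 1
x_1 = 0.8500, f(x_1) = 0.427415, coefficient = 2
x_2 = 0.9500, f(x_2) = 0.386741, coefficient = 2
x_3 = 1.0500, f(x_3) = 0.349938, coefficient = 2
x_4 = 1.1500, f(x_4) = 0.316637, coefficient = 2
x_5 = 1.2500, f(x_5) = 0.286505, coefficient = 2
x_6 = 1.3500, f(x_6) = 0.259240, coefficient = 2
x_7 = 1.4500, f(x_7) = 0.234570, coefficient = 2
x_8 = 1.5500, f(x_8) = 0.212248, coefficient = 2
x_9 = 1.6500, f(x_9) = 0.192050, coefficient = 2
x_10 = 1.7500, f(x_10) = 0.173774, coefficient = 1

I ≈ (0.100000/2) × 5.976828 = 0.298841
Exact value: 0.298593
Error: 0.000249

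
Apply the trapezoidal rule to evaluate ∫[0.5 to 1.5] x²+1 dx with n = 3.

f(x) = x²+1
a = 0.5, b = 1.5, n = 3
h = (b - a)/n = 0.333333

Trapezoidal rule: (h/2)[f(x₀) + 2f(x₁) + 2f(x₂) + ... + f(xₙ)]

x_0 = 0.5000, f(x_0) = 1.250000, coefficient = 1
x_1 = 0.8333, f(x_1) = 1.694444, coefficient = 2
x_2 = 1.1667, f(x_2) = 2.361111, coefficient = 2
x_3 = 1.5000, f(x_3) = 3.250000, coefficient = 1

I ≈ (0.333333/2) × 12.611111 = 2.101852
Exact value: 2.083333
Error: 0.018519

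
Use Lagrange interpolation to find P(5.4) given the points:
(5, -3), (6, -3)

Lagrange interpolation formula:
P(x) = Σ yᵢ × Lᵢ(x)
where Lᵢ(x) = Π_{j≠i} (x - xⱼ)/(xᵢ - xⱼ)

L_0(5.4) = (5.4 - 6)/(5 - 6) = 0.600000
L_1(5.4) = (5.4 - 5)/(6 - 5) = 0.400000

P(5.4) = (-3)×L_0(5.4) + (-3)×L_1(5.4)
P(5.4) = -3.000000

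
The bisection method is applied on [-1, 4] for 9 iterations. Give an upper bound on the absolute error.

Bisection error bound: |error| ≤ (b-a)/2^n
|error| ≤ (4 - (-1))/2^9 = 5/2^9
|error| ≤ 0.0097656250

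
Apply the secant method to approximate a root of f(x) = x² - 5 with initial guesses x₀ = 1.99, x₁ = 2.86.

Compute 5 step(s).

f(x) = x² - 5
x₀ = 1.99, x₁ = 2.86

Secant formula: x_{n+1} = x_n - f(x_n)(x_n - x_{n-1})/(f(x_n) - f(x_{n-1}))

Iteration 1:
  f(1.990000) = -1.039900
  f(2.860000) = 3.179600
  x_2 = 2.860000 - 3.179600×(2.860000 - 1.990000)/(3.179600 - (-1.039900))
       = 2.204412
Iteration 2:
  f(2.860000) = 3.179600
  f(2.204412) = -0.140566
  x_3 = 2.204412 - (-0.140566)×(2.204412 - 2.860000)/(-0.140566 - 3.179600)
       = 2.232168
Iteration 3:
  f(2.204412) = -0.140566
  f(2.232168) = -0.017426
  x_4 = 2.232168 - (-0.017426)×(2.232168 - 2.204412)/(-0.017426 - (-0.140566))
       = 2.236096
Iteration 4:
  f(2.232168) = -0.017426
  f(2.236096) = 0.000124
  x_5 = 2.236096 - 0.000124×(2.236096 - 2.232168)/(0.000124 - (-0.017426))
       = 2.236068
Iteration 5:
  f(2.236096) = 0.000124
  f(2.236068) = 0.000000
  x_6 = 2.236068 - 0.000000×(2.236068 - 2.236096)/(0.000000 - 0.000124)
       = 2.236068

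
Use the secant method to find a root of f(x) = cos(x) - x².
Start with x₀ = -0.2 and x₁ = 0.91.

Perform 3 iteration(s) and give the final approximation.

f(x) = cos(x) - x²
x₀ = -0.2, x₁ = 0.91

Secant formula: x_{n+1} = x_n - f(x_n)(x_n - x_{n-1})/(f(x_n) - f(x_{n-1}))

Iteration 1:
  f(-0.200000) = 0.940067
  f(0.910000) = -0.214354
  x_2 = 0.910000 - (-0.214354)×(0.910000 - (-0.200000))/(-0.214354 - 0.940067)
       = 0.703894
Iteration 2:
  f(0.910000) = -0.214354
  f(0.703894) = 0.266861
  x_3 = 0.703894 - 0.266861×(0.703894 - 0.910000)/(0.266861 - (-0.214354))
       = 0.818191
Iteration 3:
  f(0.703894) = 0.266861
  f(0.818191) = 0.014105
  x_4 = 0.818191 - 0.014105×(0.818191 - 0.703894)/(0.014105 - 0.266861)
       = 0.824570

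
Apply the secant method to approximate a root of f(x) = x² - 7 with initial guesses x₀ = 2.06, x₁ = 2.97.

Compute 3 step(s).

f(x) = x² - 7
x₀ = 2.06, x₁ = 2.97

Secant formula: x_{n+1} = x_n - f(x_n)(x_n - x_{n-1})/(f(x_n) - f(x_{n-1}))

Iteration 1:
  f(2.060000) = -2.756400
  f(2.970000) = 1.820900
  x_2 = 2.970000 - 1.820900×(2.970000 - 2.060000)/(1.820900 - (-2.756400))
       = 2.607992
Iteration 2:
  f(2.970000) = 1.820900
  f(2.607992) = -0.198377
  x_3 = 2.607992 - (-0.198377)×(2.607992 - 2.970000)/(-0.198377 - 1.820900)
       = 2.643556
Iteration 3:
  f(2.607992) = -0.198377
  f(2.643556) = -0.011610
  x_4 = 2.643556 - (-0.011610)×(2.643556 - 2.607992)/(-0.011610 - (-0.198377))
       = 2.645767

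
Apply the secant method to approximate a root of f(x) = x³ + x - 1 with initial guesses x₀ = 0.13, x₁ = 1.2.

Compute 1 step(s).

f(x) = x³ + x - 1
x₀ = 0.13, x₁ = 1.2

Secant formula: x_{n+1} = x_n - f(x_n)(x_n - x_{n-1})/(f(x_n) - f(x_{n-1}))

Iteration 1:
  f(0.130000) = -0.867803
  f(1.200000) = 1.928000
  x_2 = 1.200000 - 1.928000×(1.200000 - 0.130000)/(1.928000 - (-0.867803))
       = 0.462123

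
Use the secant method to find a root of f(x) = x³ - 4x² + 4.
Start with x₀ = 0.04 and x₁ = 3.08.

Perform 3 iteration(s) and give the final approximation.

f(x) = x³ - 4x² + 4
x₀ = 0.04, x₁ = 3.08

Secant formula: x_{n+1} = x_n - f(x_n)(x_n - x_{n-1})/(f(x_n) - f(x_{n-1}))

Iteration 1:
  f(0.040000) = 3.993664
  f(3.080000) = -4.727488
  x_2 = 3.080000 - (-4.727488)×(3.080000 - 0.040000)/(-4.727488 - 3.993664)
       = 1.432103
Iteration 2:
  f(3.080000) = -4.727488
  f(1.432103) = -1.266547
  x_3 = 1.432103 - (-1.266547)×(1.432103 - 3.080000)/(-1.266547 - (-4.727488))
       = 0.829047
Iteration 3:
  f(1.432103) = -1.266547
  f(0.829047) = 1.820543
  x_4 = 0.829047 - 1.820543×(0.829047 - 1.432103)/(1.820543 - (-1.266547))
       = 1.184686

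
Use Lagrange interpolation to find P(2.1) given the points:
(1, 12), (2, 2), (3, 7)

Lagrange interpolation formula:
P(x) = Σ yᵢ × Lᵢ(x)
where Lᵢ(x) = Π_{j≠i} (x - xⱼ)/(xᵢ - xⱼ)

L_0(2.1) = (2.1 - 2)/(1 - 2) × (2.1 - 3)/(1 - 3) = -0.045000
L_1(2.1) = (2.1 - 1)/(2 - 1) × (2.1 - 3)/(2 - 3) = 0.990000
L_2(2.1) = (2.1 - 1)/(3 - 1) × (2.1 - 2)/(3 - 2) = 0.055000

P(2.1) = 12×L_0(2.1) + 2×L_1(2.1) + 7×L_2(2.1)
P(2.1) = 1.825000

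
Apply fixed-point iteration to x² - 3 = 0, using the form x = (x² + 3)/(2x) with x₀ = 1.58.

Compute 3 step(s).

Equation: x² - 3 = 0
Fixed-point form: x = (x² + 3)/(2x)
x₀ = 1.58

x_1 = g(1.580000) = 1.739367
x_2 = g(1.739367) = 1.732066
x_3 = g(1.732066) = 1.732051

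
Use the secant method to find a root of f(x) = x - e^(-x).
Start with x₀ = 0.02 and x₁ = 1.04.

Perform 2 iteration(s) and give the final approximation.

f(x) = x - e^(-x)
x₀ = 0.02, x₁ = 1.04

Secant formula: x_{n+1} = x_n - f(x_n)(x_n - x_{n-1})/(f(x_n) - f(x_{n-1}))

Iteration 1:
  f(0.020000) = -0.960199
  f(1.040000) = 0.686545
  x_2 = 1.040000 - 0.686545×(1.040000 - 0.020000)/(0.686545 - (-0.960199))
       = 0.614751
Iteration 2:
  f(1.040000) = 0.686545
  f(0.614751) = 0.073975
  x_3 = 0.614751 - 0.073975×(0.614751 - 1.040000)/(0.073975 - 0.686545)
       = 0.563397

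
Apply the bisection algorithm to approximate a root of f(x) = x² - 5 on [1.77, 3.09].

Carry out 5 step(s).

f(x) = x² - 5
Initial interval: [1.77, 3.09]

Iteration 1:
  c_1 = (1.770000 + 3.090000)/2 = 2.430000
  f(c_1) = f(2.430000) = 0.904900
  f(a) × f(c) < 0, new interval: [1.770000, 2.430000]
Iteration 2:
  c_2 = (1.770000 + 2.430000)/2 = 2.100000
  f(c_2) = f(2.100000) = -0.590000
  f(a) × f(c) ≥ 0, new interval: [2.100000, 2.430000]
Iteration 3:
  c_3 = (2.100000 + 2.430000)/2 = 2.265000
  f(c_3) = f(2.265000) = 0.130225
  f(a) × f(c) < 0, new interval: [2.100000, 2.265000]
Iteration 4:
  c_4 = (2.100000 + 2.265000)/2 = 2.182500
  f(c_4) = f(2.182500) = -0.236694
  f(a) × f(c) ≥ 0, new interval: [2.182500, 2.265000]
Iteration 5:
  c_5 = (2.182500 + 2.265000)/2 = 2.223750
  f(c_5) = f(2.223750) = -0.054936
  f(a) × f(c) ≥ 0, new interval: [2.223750, 2.265000]

After 5 iteration(s), the approximation is c_5 = 2.223750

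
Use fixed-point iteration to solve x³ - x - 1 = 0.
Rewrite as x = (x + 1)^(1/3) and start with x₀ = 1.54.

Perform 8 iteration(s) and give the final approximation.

Equation: x³ - x - 1 = 0
Fixed-point form: x = (x + 1)^(1/3)
x₀ = 1.54

x_1 = g(1.540000) = 1.364409
x_2 = g(1.364409) = 1.332215
x_3 = g(1.332215) = 1.326140
x_4 = g(1.326140) = 1.324988
x_5 = g(1.324988) = 1.324769
x_6 = g(1.324769) = 1.324728
x_7 = g(1.324728) = 1.324720
x_8 = g(1.324720) = 1.324718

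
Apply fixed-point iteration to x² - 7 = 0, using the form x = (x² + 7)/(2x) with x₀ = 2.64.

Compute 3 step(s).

Equation: x² - 7 = 0
Fixed-point form: x = (x² + 7)/(2x)
x₀ = 2.64

x_1 = g(2.640000) = 2.645758
x_2 = g(2.645758) = 2.645751
x_3 = g(2.645751) = 2.645751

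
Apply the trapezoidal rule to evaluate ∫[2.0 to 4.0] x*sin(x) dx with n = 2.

f(x) = x*sin(x)
a = 2.0, b = 4.0, n = 2
h = (b - a)/n = 1.000000

Trapezoidal rule: (h/2)[f(x₀) + 2f(x₁) + 2f(x₂) + ... + f(xₙ)]

x_0 = 2.0000, f(x_0) = 1.818595, coefficient = 1
x_1 = 3.0000, f(x_1) = 0.423360, coefficient = 2
x_2 = 4.0000, f(x_2) = -3.027210, coefficient = 1

I ≈ (1.000000/2) × -0.361895 = -0.180948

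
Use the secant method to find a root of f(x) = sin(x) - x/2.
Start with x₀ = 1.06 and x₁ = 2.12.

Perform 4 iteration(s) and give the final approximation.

f(x) = sin(x) - x/2
x₀ = 1.06, x₁ = 2.12

Secant formula: x_{n+1} = x_n - f(x_n)(x_n - x_{n-1})/(f(x_n) - f(x_{n-1}))

Iteration 1:
  f(1.060000) = 0.342355
  f(2.120000) = -0.207060
  x_2 = 2.120000 - (-0.207060)×(2.120000 - 1.060000)/(-0.207060 - 0.342355)
       = 1.720515
Iteration 2:
  f(2.120000) = -0.207060
  f(1.720515) = 0.128556
  x_3 = 1.720515 - 0.128556×(1.720515 - 2.120000)/(0.128556 - (-0.207060))
       = 1.873536
Iteration 3:
  f(1.720515) = 0.128556
  f(1.873536) = 0.017756
  x_4 = 1.873536 - 0.017756×(1.873536 - 1.720515)/(0.017756 - 0.128556)
       = 1.898057
Iteration 4:
  f(1.873536) = 0.017756
  f(1.898057) = -0.002102
  x_5 = 1.898057 - (-0.002102)×(1.898057 - 1.873536)/(-0.002102 - 0.017756)
       = 1.895461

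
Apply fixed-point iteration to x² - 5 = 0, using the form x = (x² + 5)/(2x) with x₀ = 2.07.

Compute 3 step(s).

Equation: x² - 5 = 0
Fixed-point form: x = (x² + 5)/(2x)
x₀ = 2.07

x_1 = g(2.070000) = 2.242729
x_2 = g(2.242729) = 2.236078
x_3 = g(2.236078) = 2.236068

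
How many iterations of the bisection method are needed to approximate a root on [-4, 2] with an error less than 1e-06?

We need (b-a)/2^n ≤ 1e-06
(2 - (-4))/2^n ≤ 1e-06
6/2^n ≤ 1e-06
2^n ≥ 6000000
n ≥ log₂(6000000) = 22.52
n ≥ 23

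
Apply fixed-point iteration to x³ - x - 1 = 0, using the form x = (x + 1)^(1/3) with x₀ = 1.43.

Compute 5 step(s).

Equation: x³ - x - 1 = 0
Fixed-point form: x = (x + 1)^(1/3)
x₀ = 1.43

x_1 = g(1.430000) = 1.344421
x_2 = g(1.344421) = 1.328450
x_3 = g(1.328450) = 1.325426
x_4 = g(1.325426) = 1.324853
x_5 = g(1.324853) = 1.324744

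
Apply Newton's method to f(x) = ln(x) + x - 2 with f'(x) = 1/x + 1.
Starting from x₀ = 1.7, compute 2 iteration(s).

f(x) = ln(x) + x - 2
f'(x) = 1/x + 1
x₀ = 1.7

Newton-Raphson formula: x_{n+1} = x_n - f(x_n)/f'(x_n)

Iteration 1:
  f(1.700000) = 0.230628
  f'(1.700000) = 1.588235
  x_1 = 1.700000 - 0.230628/1.588235 = 1.554790
Iteration 2:
  f(1.554790) = -0.003870
  f'(1.554790) = 1.643174
  x_2 = 1.554790 - (-0.003870)/1.643174 = 1.557145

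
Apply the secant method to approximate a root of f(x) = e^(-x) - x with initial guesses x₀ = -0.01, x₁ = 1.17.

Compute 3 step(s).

f(x) = e^(-x) - x
x₀ = -0.01, x₁ = 1.17

Secant formula: x_{n+1} = x_n - f(x_n)(x_n - x_{n-1})/(f(x_n) - f(x_{n-1}))

Iteration 1:
  f(-0.010000) = 1.020050
  f(1.170000) = -0.859633
  x_2 = 1.170000 - (-0.859633)×(1.170000 - (-0.010000))/(-0.859633 - 1.020050)
       = 0.630352
Iteration 2:
  f(1.170000) = -0.859633
  f(0.630352) = -0.097948
  x_3 = 0.630352 - (-0.097948)×(0.630352 - 1.170000)/(-0.097948 - (-0.859633))
       = 0.560957
Iteration 3:
  f(0.630352) = -0.097948
  f(0.560957) = 0.009706
  x_4 = 0.560957 - 0.009706×(0.560957 - 0.630352)/(0.009706 - (-0.097948))
       = 0.567213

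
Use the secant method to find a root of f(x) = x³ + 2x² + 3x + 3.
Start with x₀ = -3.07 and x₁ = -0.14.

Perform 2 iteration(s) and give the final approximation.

f(x) = x³ + 2x² + 3x + 3
x₀ = -3.07, x₁ = -0.14

Secant formula: x_{n+1} = x_n - f(x_n)(x_n - x_{n-1})/(f(x_n) - f(x_{n-1}))

Iteration 1:
  f(-3.070000) = -16.294643
  f(-0.140000) = 2.616456
  x_2 = -0.140000 - 2.616456×(-0.140000 - (-3.070000))/(2.616456 - (-16.294643))
       = -0.545382
Iteration 2:
  f(-0.140000) = 2.616456
  f(-0.545382) = 1.796518
  x_3 = -0.545382 - 1.796518×(-0.545382 - (-0.140000))/(1.796518 - 2.616456)
       = -1.433590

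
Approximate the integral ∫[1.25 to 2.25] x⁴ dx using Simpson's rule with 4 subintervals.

f(x) = x⁴
a = 1.25, b = 2.25, n = 4
h = (b - a)/n = 0.250000

Simpson's rule: (h/3)[f(x₀) + 4f(x₁) + 2f(x₂) + ... + f(xₙ)]

x_0 = 1.2500, f(x_0) = 2.441406, coefficient = 1
x_1 = 1.5000, f(x_1) = 5.062500, coefficient = 4
x_2 = 1.7500, f(x_2) = 9.378906, coefficient = 2
x_3 = 2.0000, f(x_3) = 16.000000, coefficient = 4
x_4 = 2.2500, f(x_4) = 25.628906, coefficient = 1

I ≈ (0.250000/3) × 131.078125 = 10.923177
Exact value: 10.922656
Error: 0.000521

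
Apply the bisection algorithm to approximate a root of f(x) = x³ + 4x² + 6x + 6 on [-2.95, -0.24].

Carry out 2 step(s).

f(x) = x³ + 4x² + 6x + 6
Initial interval: [-2.95, -0.24]

Iteration 1:
  c_1 = (-2.950000 + (-0.240000))/2 = -1.595000
  f(c_1) = f(-1.595000) = 2.548380
  f(a) × f(c) < 0, new interval: [-2.950000, -1.595000]
Iteration 2:
  c_2 = (-2.950000 + (-1.595000))/2 = -2.272500
  f(c_2) = f(-2.272500) = 1.286253
  f(a) × f(c) < 0, new interval: [-2.950000, -2.272500]

After 2 iteration(s), the approximation is c_2 = -2.272500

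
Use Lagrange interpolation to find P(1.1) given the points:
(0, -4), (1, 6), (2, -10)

Lagrange interpolation formula:
P(x) = Σ yᵢ × Lᵢ(x)
where Lᵢ(x) = Π_{j≠i} (x - xⱼ)/(xᵢ - xⱼ)

L_0(1.1) = (1.1 - 1)/(0 - 1) × (1.1 - 2)/(0 - 2) = -0.045000
L_1(1.1) = (1.1 - 0)/(1 - 0) × (1.1 - 2)/(1 - 2) = 0.990000
L_2(1.1) = (1.1 - 0)/(2 - 0) × (1.1 - 1)/(2 - 1) = 0.055000

P(1.1) = (-4)×L_0(1.1) + 6×L_1(1.1) + (-10)×L_2(1.1)
P(1.1) = 5.570000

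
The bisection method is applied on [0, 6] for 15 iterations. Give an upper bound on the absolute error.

Bisection error bound: |error| ≤ (b-a)/2^n
|error| ≤ (6 - 0)/2^15 = 6/2^15
|error| ≤ 0.0001831055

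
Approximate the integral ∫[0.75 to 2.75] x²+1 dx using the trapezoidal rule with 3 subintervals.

f(x) = x²+1
a = 0.75, b = 2.75, n = 3
h = (b - a)/n = 0.666667

Trapezoidal rule: (h/2)[f(x₀) + 2f(x₁) + 2f(x₂) + ... + f(xₙ)]

x_0 = 0.7500, f(x_0) = 1.562500, coefficient = 1
x_1 = 1.4167, f(x_1) = 3.006944, coefficient = 2
x_2 = 2.0833, f(x_2) = 5.340278, coefficient = 2
x_3 = 2.7500, f(x_3) = 8.562500, coefficient = 1

I ≈ (0.666667/2) × 26.819444 = 8.939815
Exact value: 8.791667
Error: 0.148148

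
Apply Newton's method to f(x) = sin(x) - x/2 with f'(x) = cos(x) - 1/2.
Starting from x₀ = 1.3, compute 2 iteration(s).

f(x) = sin(x) - x/2
f'(x) = cos(x) - 1/2
x₀ = 1.3

Newton-Raphson formula: x_{n+1} = x_n - f(x_n)/f'(x_n)

Iteration 1:
  f(1.300000) = 0.313558
  f'(1.300000) = -0.232501
  x_1 = 1.300000 - 0.313558/(-0.232501) = 2.648631
Iteration 2:
  f(2.648631) = -0.851078
  f'(2.648631) = -1.380935
  x_2 = 2.648631 - (-0.851078)/(-1.380935) = 2.032325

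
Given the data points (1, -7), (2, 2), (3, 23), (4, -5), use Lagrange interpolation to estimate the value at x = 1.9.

Lagrange interpolation formula:
P(x) = Σ yᵢ × Lᵢ(x)
where Lᵢ(x) = Π_{j≠i} (x - xⱼ)/(xᵢ - xⱼ)

L_0(1.9) = (1.9 - 2)/(1 - 2) × (1.9 - 3)/(1 - 3) × (1.9 - 4)/(1 - 4) = 0.038500
L_1(1.9) = (1.9 - 1)/(2 - 1) × (1.9 - 3)/(2 - 3) × (1.9 - 4)/(2 - 4) = 1.039500
L_2(1.9) = (1.9 - 1)/(3 - 1) × (1.9 - 2)/(3 - 2) × (1.9 - 4)/(3 - 4) = -0.094500
L_3(1.9) = (1.9 - 1)/(4 - 1) × (1.9 - 2)/(4 - 2) × (1.9 - 3)/(4 - 3) = 0.016500

P(1.9) = (-7)×L_0(1.9) + 2×L_1(1.9) + 23×L_2(1.9) + (-5)×L_3(1.9)
P(1.9) = -0.446500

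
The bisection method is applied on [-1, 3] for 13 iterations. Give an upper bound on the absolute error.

Bisection error bound: |error| ≤ (b-a)/2^n
|error| ≤ (3 - (-1))/2^13 = 4/2^13
|error| ≤ 0.0004882812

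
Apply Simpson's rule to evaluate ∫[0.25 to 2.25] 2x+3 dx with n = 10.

f(x) = 2x+3
a = 0.25, b = 2.25, n = 10
h = (b - a)/n = 0.200000

Simpson's rule: (h/3)[f(x₀) + 4f(x₁) + 2f(x₂) + ... + f(xₙ)]

x_0 = 0.2500, f(x_0) = 3.500000, coefficient = 1
x_1 = 0.4500, f(x_1) = 3.900000, coefficient = 4
x_2 = 0.6500, f(x_2) = 4.300000, coefficient = 2
x_3 = 0.8500, f(x_3) = 4.700000, coefficient = 4
x_4 = 1.0500, f(x_4) = 5.100000, coefficient = 2
x_5 = 1.2500, f(x_5) = 5.500000, coefficient = 4
x_6 = 1.4500, f(x_6) = 5.900000, coefficient = 2
x_7 = 1.6500, f(x_7) = 6.300000, coefficient = 4
x_8 = 1.8500, f(x_8) = 6.700000, coefficient = 2
x_9 = 2.0500, f(x_9) = 7.100000, coefficient = 4
x_10 = 2.2500, f(x_10) = 7.500000, coefficient = 1

I ≈ (0.200000/3) × 165.000000 = 11.000000
Exact value: 11.000000
Error: 0.000000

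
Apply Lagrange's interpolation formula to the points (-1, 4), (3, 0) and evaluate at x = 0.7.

Lagrange interpolation formula:
P(x) = Σ yᵢ × Lᵢ(x)
where Lᵢ(x) = Π_{j≠i} (x - xⱼ)/(xᵢ - xⱼ)

L_0(0.7) = (0.7 - 3)/(-1 - 3) = 0.575000
L_1(0.7) = (0.7 - (-1))/(3 - (-1)) = 0.425000

P(0.7) = 4×L_0(0.7) + 0×L_1(0.7)
P(0.7) = 2.300000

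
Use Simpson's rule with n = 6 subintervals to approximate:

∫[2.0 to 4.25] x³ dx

f(x) = x³
a = 2.0, b = 4.25, n = 6
h = (b - a)/n = 0.375000

Simpson's rule: (h/3)[f(x₀) + 4f(x₁) + 2f(x₂) + ... + f(xₙ)]

x_0 = 2.0000, f(x_0) = 8.000000, coefficient = 1
x_1 = 2.3750, f(x_1) = 13.396484, coefficient = 4
x_2 = 2.7500, f(x_2) = 20.796875, coefficient = 2
x_3 = 3.1250, f(x_3) = 30.517578, coefficient = 4
x_4 = 3.5000, f(x_4) = 42.875000, coefficient = 2
x_5 = 3.8750, f(x_5) = 58.185547, coefficient = 4
x_6 = 4.2500, f(x_6) = 76.765625, coefficient = 1

I ≈ (0.375000/3) × 620.507812 = 77.563477
Exact value: 77.563477
Error: 0.000000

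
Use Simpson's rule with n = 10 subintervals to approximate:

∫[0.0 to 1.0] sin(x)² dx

f(x) = sin(x)²
a = 0.0, b = 1.0, n = 10
h = (b - a)/n = 0.100000

Simpson's rule: (h/3)[f(x₀) + 4f(x₁) + 2f(x₂) + ... + f(xₙ)]

x_0 = 0.0000, f(x_0) = 0.000000, coefficient = 1
x_1 = 0.1000, f(x_1) = 0.009967, coefficient = 4
x_2 = 0.2000, f(x_2) = 0.039470, coefficient = 2
x_3 = 0.3000, f(x_3) = 0.087332, coefficient = 4
x_4 = 0.4000, f(x_4) = 0.151647, coefficient = 2
x_5 = 0.5000, f(x_5) = 0.229849, coefficient = 4
x_6 = 0.6000, f(x_6) = 0.318821, coefficient = 2
x_7 = 0.7000, f(x_7) = 0.415016, coefficient = 4
x_8 = 0.8000, f(x_8) = 0.514600, coefficient = 2
x_9 = 0.9000, f(x_9) = 0.613601, coefficient = 4
x_10 = 1.0000, f(x_10) = 0.708073, coefficient = 1

I ≈ (0.100000/3) × 8.180208 = 0.272674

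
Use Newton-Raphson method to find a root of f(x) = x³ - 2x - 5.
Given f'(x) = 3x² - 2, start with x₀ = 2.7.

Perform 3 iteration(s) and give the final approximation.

f(x) = x³ - 2x - 5
f'(x) = 3x² - 2
x₀ = 2.7

Newton-Raphson formula: x_{n+1} = x_n - f(x_n)/f'(x_n)

Iteration 1:
  f(2.700000) = 9.283000
  f'(2.700000) = 19.870000
  x_1 = 2.700000 - 9.283000/19.870000 = 2.232813
Iteration 2:
  f(2.232813) = 1.665964
  f'(2.232813) = 12.956366
  x_2 = 2.232813 - 1.665964/12.956366 = 2.104231
Iteration 3:
  f(2.104231) = 0.108623
  f'(2.104231) = 11.283360
  x_3 = 2.104231 - 0.108623/11.283360 = 2.094604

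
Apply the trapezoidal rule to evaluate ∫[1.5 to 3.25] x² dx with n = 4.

f(x) = x²
a = 1.5, b = 3.25, n = 4
h = (b - a)/n = 0.437500

Trapezoidal rule: (h/2)[f(x₀) + 2f(x₁) + 2f(x₂) + ... + f(xₙ)]

x_0 = 1.5000, f(x_0) = 2.250000, coefficient = 1
x_1 = 1.9375, f(x_1) = 3.753906, coefficient = 2
x_2 = 2.3750, f(x_2) = 5.640625, coefficient = 2
x_3 = 2.8125, f(x_3) = 7.910156, coefficient = 2
x_4 = 3.2500, f(x_4) = 10.562500, coefficient = 1

I ≈ (0.437500/2) × 47.421875 = 10.373535
Exact value: 10.317708
Error: 0.055827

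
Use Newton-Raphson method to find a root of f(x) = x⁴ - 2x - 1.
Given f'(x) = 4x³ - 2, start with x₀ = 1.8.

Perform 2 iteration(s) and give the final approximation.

f(x) = x⁴ - 2x - 1
f'(x) = 4x³ - 2
x₀ = 1.8

Newton-Raphson formula: x_{n+1} = x_n - f(x_n)/f'(x_n)

Iteration 1:
  f(1.800000) = 5.897600
  f'(1.800000) = 21.328000
  x_1 = 1.800000 - 5.897600/21.328000 = 1.523481
Iteration 2:
  f(1.523481) = 1.340051
  f'(1.523481) = 12.143960
  x_2 = 1.523481 - 1.340051/12.143960 = 1.413134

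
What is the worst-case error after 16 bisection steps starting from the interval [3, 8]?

Bisection error bound: |error| ≤ (b-a)/2^n
|error| ≤ (8 - 3)/2^16 = 5/2^16
|error| ≤ 0.0000762939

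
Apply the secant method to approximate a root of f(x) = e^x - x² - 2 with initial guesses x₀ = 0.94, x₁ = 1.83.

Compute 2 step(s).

f(x) = e^x - x² - 2
x₀ = 0.94, x₁ = 1.83

Secant formula: x_{n+1} = x_n - f(x_n)(x_n - x_{n-1})/(f(x_n) - f(x_{n-1}))

Iteration 1:
  f(0.940000) = -0.323619
  f(1.830000) = 0.884987
  x_2 = 1.830000 - 0.884987×(1.830000 - 0.940000)/(0.884987 - (-0.323619))
       = 1.178308
Iteration 2:
  f(1.830000) = 0.884987
  f(1.178308) = -0.139537
  x_3 = 1.178308 - (-0.139537)×(1.178308 - 1.830000)/(-0.139537 - 0.884987)
       = 1.267067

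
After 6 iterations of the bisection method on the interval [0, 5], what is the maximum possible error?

Bisection error bound: |error| ≤ (b-a)/2^n
|error| ≤ (5 - 0)/2^6 = 5/2^6
|error| ≤ 0.0781250000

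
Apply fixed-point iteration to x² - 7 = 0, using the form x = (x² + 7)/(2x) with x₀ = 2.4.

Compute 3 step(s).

Equation: x² - 7 = 0
Fixed-point form: x = (x² + 7)/(2x)
x₀ = 2.4

x_1 = g(2.400000) = 2.658333
x_2 = g(2.658333) = 2.645781
x_3 = g(2.645781) = 2.645751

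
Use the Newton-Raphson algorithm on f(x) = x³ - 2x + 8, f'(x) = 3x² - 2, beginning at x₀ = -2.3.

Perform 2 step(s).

f(x) = x³ - 2x + 8
f'(x) = 3x² - 2
x₀ = -2.3

Newton-Raphson formula: x_{n+1} = x_n - f(x_n)/f'(x_n)

Iteration 1:
  f(-2.300000) = 0.433000
  f'(-2.300000) = 13.870000
  x_1 = -2.300000 - 0.433000/13.870000 = -2.331218
Iteration 2:
  f(-2.331218) = -0.006755
  f'(-2.331218) = 14.303738
  x_2 = -2.331218 - (-0.006755)/14.303738 = -2.330746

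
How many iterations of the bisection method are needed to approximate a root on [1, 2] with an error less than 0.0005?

We need (b-a)/2^n ≤ 0.0005
(2 - 1)/2^n ≤ 0.0005
1/2^n ≤ 0.0005
2^n ≥ 2000
n ≥ log₂(2000) = 10.97
n ≥ 11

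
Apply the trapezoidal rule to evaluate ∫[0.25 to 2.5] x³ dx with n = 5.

f(x) = x³
a = 0.25, b = 2.5, n = 5
h = (b - a)/n = 0.450000

Trapezoidal rule: (h/2)[f(x₀) + 2f(x₁) + 2f(x₂) + ... + f(xₙ)]

x_0 = 0.2500, f(x_0) = 0.015625, coefficient = 1
x_1 = 0.7000, f(x_1) = 0.343000, coefficient = 2
x_2 = 1.1500, f(x_2) = 1.520875, coefficient = 2
x_3 = 1.6000, f(x_3) = 4.096000, coefficient = 2
x_4 = 2.0500, f(x_4) = 8.615125, coefficient = 2
x_5 = 2.5000, f(x_5) = 15.625000, coefficient = 1

I ≈ (0.450000/2) × 44.790625 = 10.077891
Exact value: 9.764648
Error: 0.313242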